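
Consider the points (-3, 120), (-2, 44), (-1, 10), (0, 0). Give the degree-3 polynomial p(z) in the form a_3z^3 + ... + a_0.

L_0(z) = (z + 2)(z + 1)z / [-6] = -(1/6)z^3 - (1/2)z^2 - (1/3)z
L_1(z) = (z + 3)(z + 1)z / [2] = (1/2)z^3 + 2z^2 + (3/2)z
L_2(z) = (z + 3)(z + 2)z / [-2] = -(1/2)z^3 - (5/2)z^2 - 3z
L_3(z) = (z + 3)(z + 2)(z + 1) / [6] = (1/6)z^3 + z^2 + (11/6)z + 1
p(z) = 120·L_0 + 44·L_1 + 10·L_2 + 0·L_3
  120·L_0(z) = -20z^3 - 60z^2 - 40z
  44·L_1(z) = 22z^3 + 88z^2 + 66z
  10·L_2(z) = -5z^3 - 25z^2 - 30z
  0·L_3(z) = 0
Adding term by term: -3z^3 + 3z^2 - 4z

p(z) = -3z^3 + 3z^2 - 4z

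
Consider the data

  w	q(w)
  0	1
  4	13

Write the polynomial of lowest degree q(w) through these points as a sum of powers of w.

L_0(w) = (w - 4) / [-4] = -(1/4)w + 1
L_1(w) = w / [4] = (1/4)w
q(w) = 1·L_0 + 13·L_1
  1·L_0(w) = -(1/4)w + 1
  13·L_1(w) = (13/4)w
Adding term by term: 3w + 1

q(w) = 3w + 1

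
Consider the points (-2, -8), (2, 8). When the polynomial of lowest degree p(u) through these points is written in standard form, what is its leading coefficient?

4

The leading coefficient equals the top divided difference p[-2,2].
p[-2,2] = (8 - (-8)) / (2 - (-2)) = 4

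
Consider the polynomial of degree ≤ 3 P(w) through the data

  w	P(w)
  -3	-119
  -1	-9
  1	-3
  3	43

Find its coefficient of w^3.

3

The leading coefficient equals the top divided difference P[-3,-1,1,3].
P[-3,-1] = (-9 - (-119)) / (-1 - (-3)) = 55
P[-1,1] = (-3 - (-9)) / (1 - (-1)) = 3
P[1,3] = (43 - (-3)) / (3 - 1) = 23
P[-3,-1,1] = (3 - 55) / (1 - (-3)) = -13
P[-1,1,3] = (23 - 3) / (3 - (-1)) = 5
P[-3,-1,1,3] = (5 - (-13)) / (3 - (-3)) = 3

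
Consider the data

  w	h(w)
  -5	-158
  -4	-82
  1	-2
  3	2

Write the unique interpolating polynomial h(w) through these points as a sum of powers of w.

h(w) = w^3 - 2w^2 - 3w + 2

Build the Lagrange basis polynomials:
L_0(w) = (w + 4)(w - 1)(w - 3) / [-48] = -(1/48)w^3 + (13/48)w - 1/4
L_1(w) = (w + 5)(w - 1)(w - 3) / [35] = (1/35)w^3 + (1/35)w^2 - (17/35)w + 3/7
L_2(w) = (w + 5)(w + 4)(w - 3) / [-60] = -(1/60)w^3 - (1/10)w^2 + (7/60)w + 1
L_3(w) = (w + 5)(w + 4)(w - 1) / [112] = (1/112)w^3 + (1/14)w^2 + (11/112)w - 5/28
h(w) = (-158)·L_0 + (-82)·L_1 + (-2)·L_2 + 2·L_3
  (-158)·L_0(w) = (79/24)w^3 - (1027/24)w + 79/2
  (-82)·L_1(w) = -(82/35)w^3 - (82/35)w^2 + (1394/35)w - 246/7
  (-2)·L_2(w) = (1/30)w^3 + (1/5)w^2 - (7/30)w - 2
  2·L_3(w) = (1/56)w^3 + (1/7)w^2 + (11/56)w - 5/14
Adding term by term: w^3 - 2w^2 - 3w + 2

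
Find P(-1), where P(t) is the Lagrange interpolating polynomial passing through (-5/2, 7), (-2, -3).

Evaluate each Lagrange basis at t = -1:
L_0(-1) = (1)/[(-1/2)] = -2
L_1(-1) = (3/2)/[(1/2)] = 3
Sum: 7·(-2) + (-3)·(3) = -23

-23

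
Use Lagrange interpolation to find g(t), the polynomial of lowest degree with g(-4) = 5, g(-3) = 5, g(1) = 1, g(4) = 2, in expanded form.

Build the Lagrange basis polynomials:
L_0(t) = (t + 3)(t - 1)(t - 4) / [-40] = -(1/40)t^3 + (1/20)t^2 + (11/40)t - 3/10
L_1(t) = (t + 4)(t - 1)(t - 4) / [28] = (1/28)t^3 - (1/28)t^2 - (4/7)t + 4/7
L_2(t) = (t + 4)(t + 3)(t - 4) / [-60] = -(1/60)t^3 - (1/20)t^2 + (4/15)t + 4/5
L_3(t) = (t + 4)(t + 3)(t - 1) / [168] = (1/168)t^3 + (1/28)t^2 + (5/168)t - 1/14
g(t) = 5·L_0 + 5·L_1 + 1·L_2 + 2·L_3
  5·L_0(t) = -(1/8)t^3 + (1/4)t^2 + (11/8)t - 3/2
  5·L_1(t) = (5/28)t^3 - (5/28)t^2 - (20/7)t + 20/7
  1·L_2(t) = -(1/60)t^3 - (1/20)t^2 + (4/15)t + 4/5
  2·L_3(t) = (1/84)t^3 + (1/14)t^2 + (5/84)t - 1/7
Adding term by term: (41/840)t^3 + (13/140)t^2 - (971/840)t + 141/70

g(t) = (41/840)t^3 + (13/140)t^2 - (971/840)t + 141/70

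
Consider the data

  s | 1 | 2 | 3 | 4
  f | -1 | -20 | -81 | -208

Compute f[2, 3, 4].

f[2,3] = (-81 - (-20)) / (3 - 2) = -61
f[3,4] = (-208 - (-81)) / (4 - 3) = -127
f[2,3,4] = (-127 - (-61)) / (4 - 2) = -33

-33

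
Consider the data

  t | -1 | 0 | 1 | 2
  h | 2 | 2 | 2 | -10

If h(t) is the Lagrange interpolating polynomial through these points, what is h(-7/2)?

323/4

Evaluate each Lagrange basis at t = -7/2:
L_0(-7/2) = (-7/2)·(-9/2)·(-11/2)/[(-1)·(-2)·(-3)] = 231/16
L_1(-7/2) = (-5/2)·(-9/2)·(-11/2)/[(1)·(-1)·(-2)] = -495/16
L_2(-7/2) = (-5/2)·(-7/2)·(-11/2)/[(2)·(1)·(-1)] = 385/16
L_3(-7/2) = (-5/2)·(-7/2)·(-9/2)/[(3)·(2)·(1)] = -105/16
Sum: 2·(231/16) + 2·(-495/16) + 2·(385/16) + (-10)·(-105/16) = 323/4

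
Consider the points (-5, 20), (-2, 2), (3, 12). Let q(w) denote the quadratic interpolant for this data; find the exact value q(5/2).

35/4

Evaluate each Lagrange basis at w = 5/2:
L_0(5/2) = (9/2)·(-1/2)/[(-3)·(-8)] = -3/32
L_1(5/2) = (15/2)·(-1/2)/[(3)·(-5)] = 1/4
L_2(5/2) = (15/2)·(9/2)/[(8)·(5)] = 27/32
Sum: 20·(-3/32) + 2·(1/4) + 12·(27/32) = 35/4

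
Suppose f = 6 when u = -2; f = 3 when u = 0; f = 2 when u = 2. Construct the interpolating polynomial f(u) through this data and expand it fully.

f(u) = (1/4)u^2 - u + 3

Build the Lagrange basis polynomials:
L_0(u) = u(u - 2) / [8] = (1/8)u^2 - (1/4)u
L_1(u) = (u + 2)(u - 2) / [-4] = -(1/4)u^2 + 1
L_2(u) = (u + 2)u / [8] = (1/8)u^2 + (1/4)u
f(u) = 6·L_0 + 3·L_1 + 2·L_2
  6·L_0(u) = (3/4)u^2 - (3/2)u
  3·L_1(u) = -(3/4)u^2 + 3
  2·L_2(u) = (1/4)u^2 + (1/2)u
Adding term by term: (1/4)u^2 - u + 3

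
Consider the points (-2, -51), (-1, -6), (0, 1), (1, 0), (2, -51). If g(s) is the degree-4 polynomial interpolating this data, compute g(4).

L_0(4) = (5)·(4)·(3)·(2)/[(-1)·(-2)·(-3)·(-4)] = 5
L_1(4) = (6)·(4)·(3)·(2)/[(1)·(-1)·(-2)·(-3)] = -24
L_2(4) = (6)·(5)·(3)·(2)/[(2)·(1)·(-1)·(-2)] = 45
L_3(4) = (6)·(5)·(4)·(2)/[(3)·(2)·(1)·(-1)] = -40
L_4(4) = (6)·(5)·(4)·(3)/[(4)·(3)·(2)·(1)] = 15
Sum: (-51)·(5) + (-6)·(-24) + 1·(45) + 0 + (-51)·(15) = -831

-831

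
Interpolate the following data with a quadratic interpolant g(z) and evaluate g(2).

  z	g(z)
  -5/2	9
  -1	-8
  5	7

Evaluate each Lagrange basis at z = 2:
L_0(2) = (3)·(-3)/[(-3/2)·(-15/2)] = -4/5
L_1(2) = (9/2)·(-3)/[(3/2)·(-6)] = 3/2
L_2(2) = (9/2)·(3)/[(15/2)·(6)] = 3/10
Sum: 9·(-4/5) + (-8)·(3/2) + 7·(3/10) = -171/10

-171/10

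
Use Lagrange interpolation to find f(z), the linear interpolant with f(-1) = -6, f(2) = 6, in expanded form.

L_0(z) = (z - 2) / [-3] = -(1/3)z + 2/3
L_1(z) = (z + 1) / [3] = (1/3)z + 1/3
f(z) = (-6)·L_0 + 6·L_1
  (-6)·L_0(z) = 2z - 4
  6·L_1(z) = 2z + 2
Adding term by term: 4z - 2

f(z) = 4z - 2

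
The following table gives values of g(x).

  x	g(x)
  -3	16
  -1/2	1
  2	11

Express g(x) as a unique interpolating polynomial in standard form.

Build the Lagrange basis polynomials:
L_0(x) = (x + 1/2)(x - 2) / [25/2] = (2/25)x^2 - (3/25)x - 2/25
L_1(x) = (x + 3)(x - 2) / [-25/4] = -(4/25)x^2 - (4/25)x + 24/25
L_2(x) = (x + 3)(x + 1/2) / [25/2] = (2/25)x^2 + (7/25)x + 3/25
g(x) = 16·L_0 + 1·L_1 + 11·L_2
  16·L_0(x) = (32/25)x^2 - (48/25)x - 32/25
  1·L_1(x) = -(4/25)x^2 - (4/25)x + 24/25
  11·L_2(x) = (22/25)x^2 + (77/25)x + 33/25
Adding term by term: 2x^2 + x + 1

g(x) = 2x^2 + x + 1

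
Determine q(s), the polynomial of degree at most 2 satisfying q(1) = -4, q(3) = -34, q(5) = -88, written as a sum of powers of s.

q(s) = -3s^2 - 3s + 2

Newton's divided differences:
q[1,3] = (-34 - (-4)) / (3 - 1) = -15
q[3,5] = (-88 - (-34)) / (5 - 3) = -27
q[1,3,5] = (-27 - (-15)) / (5 - 1) = -3
q(s) = -4 + (-15)·(s - 1) + (-3)·(s - 1)(s - 3)
Expanding: q(s) = -3s^2 - 3s + 2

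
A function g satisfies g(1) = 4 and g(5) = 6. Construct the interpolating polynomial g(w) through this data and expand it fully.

Build the Lagrange basis polynomials:
L_0(w) = (w - 5) / [-4] = -(1/4)w + 5/4
L_1(w) = (w - 1) / [4] = (1/4)w - 1/4
g(w) = 4·L_0 + 6·L_1
  4·L_0(w) = -w + 5
  6·L_1(w) = (3/2)w - 3/2
Adding term by term: (1/2)w + 7/2

g(w) = (1/2)w + 7/2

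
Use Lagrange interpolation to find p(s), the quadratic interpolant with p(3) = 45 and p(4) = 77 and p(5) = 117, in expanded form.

p(s) = 4s^2 + 4s - 3

Build the Lagrange basis polynomials:
L_0(s) = (s - 4)(s - 5) / [2] = (1/2)s^2 - (9/2)s + 10
L_1(s) = (s - 3)(s - 5) / [-1] = -s^2 + 8s - 15
L_2(s) = (s - 3)(s - 4) / [2] = (1/2)s^2 - (7/2)s + 6
p(s) = 45·L_0 + 77·L_1 + 117·L_2
  45·L_0(s) = (45/2)s^2 - (405/2)s + 450
  77·L_1(s) = -77s^2 + 616s - 1155
  117·L_2(s) = (117/2)s^2 - (819/2)s + 702
Adding term by term: 4s^2 + 4s - 3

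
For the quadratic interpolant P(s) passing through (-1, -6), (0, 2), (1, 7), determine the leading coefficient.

-3/2

The leading coefficient equals the top divided difference P[-1,0,1].
P[-1,0] = (2 - (-6)) / (0 - (-1)) = 8
P[0,1] = (7 - 2) / (1 - 0) = 5
P[-1,0,1] = (5 - 8) / (1 - (-1)) = -3/2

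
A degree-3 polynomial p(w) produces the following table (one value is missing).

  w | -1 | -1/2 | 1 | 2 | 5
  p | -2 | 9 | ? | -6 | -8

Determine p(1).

The 4 known values determine p uniquely (degree ≤ 3).
Evaluate each Lagrange basis at w = 1:
L_0(1) = (3/2)·(-1)·(-4)/[(-1/2)·(-3)·(-6)] = -2/3
L_1(1) = (2)·(-1)·(-4)/[(1/2)·(-5/2)·(-11/2)] = 64/55
L_2(1) = (2)·(3/2)·(-4)/[(3)·(5/2)·(-3)] = 8/15
L_3(1) = (2)·(3/2)·(-1)/[(6)·(11/2)·(3)] = -1/33
Sum: (-2)·(-2/3) + 9·(64/55) + (-6)·(8/15) + (-8)·(-1/33) = 292/33

292/33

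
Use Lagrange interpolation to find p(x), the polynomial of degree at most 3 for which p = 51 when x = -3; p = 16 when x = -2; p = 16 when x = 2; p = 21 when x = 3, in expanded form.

p(x) = -x^3 + 4x^2 + 4x

Build the Lagrange basis polynomials:
L_0(x) = (x + 2)(x - 2)(x - 3) / [-30] = -(1/30)x^3 + (1/10)x^2 + (2/15)x - 2/5
L_1(x) = (x + 3)(x - 2)(x - 3) / [20] = (1/20)x^3 - (1/10)x^2 - (9/20)x + 9/10
L_2(x) = (x + 3)(x + 2)(x - 3) / [-20] = -(1/20)x^3 - (1/10)x^2 + (9/20)x + 9/10
L_3(x) = (x + 3)(x + 2)(x - 2) / [30] = (1/30)x^3 + (1/10)x^2 - (2/15)x - 2/5
p(x) = 51·L_0 + 16·L_1 + 16·L_2 + 21·L_3
  51·L_0(x) = -(17/10)x^3 + (51/10)x^2 + (34/5)x - 102/5
  16·L_1(x) = (4/5)x^3 - (8/5)x^2 - (36/5)x + 72/5
  16·L_2(x) = -(4/5)x^3 - (8/5)x^2 + (36/5)x + 72/5
  21·L_3(x) = (7/10)x^3 + (21/10)x^2 - (14/5)x - 42/5
Adding term by term: -x^3 + 4x^2 + 4x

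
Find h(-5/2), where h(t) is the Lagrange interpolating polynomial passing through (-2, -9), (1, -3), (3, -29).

Evaluate each Lagrange basis at t = -5/2:
L_0(-5/2) = (-7/2)·(-11/2)/[(-3)·(-5)] = 77/60
L_1(-5/2) = (-1/2)·(-11/2)/[(3)·(-2)] = -11/24
L_2(-5/2) = (-1/2)·(-7/2)/[(5)·(2)] = 7/40
Sum: (-9)·(77/60) + (-3)·(-11/24) + (-29)·(7/40) = -61/4

-61/4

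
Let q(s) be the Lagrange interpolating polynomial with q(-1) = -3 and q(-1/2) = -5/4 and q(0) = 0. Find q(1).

Evaluate each Lagrange basis at s = 1:
L_0(1) = (3/2)·(1)/[(-1/2)·(-1)] = 3
L_1(1) = (2)·(1)/[(1/2)·(-1/2)] = -8
L_2(1) = (2)·(3/2)/[(1)·(1/2)] = 6
Sum: (-3)·(3) + (-5/4)·(-8) + 0 = 1

1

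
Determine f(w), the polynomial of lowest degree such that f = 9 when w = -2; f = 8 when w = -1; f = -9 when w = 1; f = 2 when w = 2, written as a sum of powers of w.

Build the Lagrange basis polynomials:
L_0(w) = (w + 1)(w - 1)(w - 2) / [-12] = -(1/12)w^3 + (1/6)w^2 + (1/12)w - 1/6
L_1(w) = (w + 2)(w - 1)(w - 2) / [6] = (1/6)w^3 - (1/6)w^2 - (2/3)w + 2/3
L_2(w) = (w + 2)(w + 1)(w - 2) / [-6] = -(1/6)w^3 - (1/6)w^2 + (2/3)w + 2/3
L_3(w) = (w + 2)(w + 1)(w - 1) / [12] = (1/12)w^3 + (1/6)w^2 - (1/12)w - 1/6
f(w) = 9·L_0 + 8·L_1 + (-9)·L_2 + 2·L_3
  9·L_0(w) = -(3/4)w^3 + (3/2)w^2 + (3/4)w - 3/2
  8·L_1(w) = (4/3)w^3 - (4/3)w^2 - (16/3)w + 16/3
  (-9)·L_2(w) = (3/2)w^3 + (3/2)w^2 - 6w - 6
  2·L_3(w) = (1/6)w^3 + (1/3)w^2 - (1/6)w - 1/3
Adding term by term: (9/4)w^3 + 2w^2 - (43/4)w - 5/2

f(w) = (9/4)w^3 + 2w^2 - (43/4)w - 5/2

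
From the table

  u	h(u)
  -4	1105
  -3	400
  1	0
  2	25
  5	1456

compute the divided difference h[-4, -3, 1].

h[-4,-3] = (400 - 1105) / (-3 - (-4)) = -705
h[-3,1] = (0 - 400) / (1 - (-3)) = -100
h[-4,-3,1] = (-100 - (-705)) / (1 - (-4)) = 121

121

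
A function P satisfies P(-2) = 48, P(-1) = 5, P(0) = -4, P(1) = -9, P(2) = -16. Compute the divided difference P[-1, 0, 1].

P[-1,0] = (-4 - 5) / (0 - (-1)) = -9
P[0,1] = (-9 - (-4)) / (1 - 0) = -5
P[-1,0,1] = (-5 - (-9)) / (1 - (-1)) = 2

2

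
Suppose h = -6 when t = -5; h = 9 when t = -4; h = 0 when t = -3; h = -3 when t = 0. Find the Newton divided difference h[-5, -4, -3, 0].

h[-5,-4] = (9 - (-6)) / (-4 - (-5)) = 15
h[-4,-3] = (0 - 9) / (-3 - (-4)) = -9
h[-3,0] = (-3 - 0) / (0 - (-3)) = -1
h[-5,-4,-3] = (-9 - 15) / (-3 - (-5)) = -12
h[-4,-3,0] = (-1 - (-9)) / (0 - (-4)) = 2
h[-5,-4,-3,0] = (2 - (-12)) / (0 - (-5)) = 14/5

14/5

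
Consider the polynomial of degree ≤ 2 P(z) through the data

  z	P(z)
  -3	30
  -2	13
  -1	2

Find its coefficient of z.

-2

L_0(z) = (z + 2)(z + 1) / [2] = (1/2)z^2 + (3/2)z + 1
L_1(z) = (z + 3)(z + 1) / [-1] = -z^2 - 4z - 3
L_2(z) = (z + 3)(z + 2) / [2] = (1/2)z^2 + (5/2)z + 3
P(z) = 30·L_0 + 13·L_1 + 2·L_2
Only the coefficient of z is needed; take it from each L_i and combine:
30·(3/2) + 13·(-4) + 2·(5/2) = -2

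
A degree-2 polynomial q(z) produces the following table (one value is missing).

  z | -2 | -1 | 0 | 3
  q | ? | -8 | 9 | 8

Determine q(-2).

The 3 known values determine q uniquely (degree ≤ 2).
Evaluate each Lagrange basis at z = -2:
L_0(-2) = (-2)·(-5)/[(-1)·(-4)] = 5/2
L_1(-2) = (-1)·(-5)/[(1)·(-3)] = -5/3
L_2(-2) = (-1)·(-2)/[(4)·(3)] = 1/6
Sum: (-8)·(5/2) + 9·(-5/3) + 8·(1/6) = -101/3

-101/3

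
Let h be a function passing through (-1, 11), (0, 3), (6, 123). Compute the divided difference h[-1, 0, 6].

4

h[-1,0] = (3 - 11) / (0 - (-1)) = -8
h[0,6] = (123 - 3) / (6 - 0) = 20
h[-1,0,6] = (20 - (-8)) / (6 - (-1)) = 4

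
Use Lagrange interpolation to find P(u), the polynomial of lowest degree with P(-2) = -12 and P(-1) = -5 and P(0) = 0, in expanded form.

Build the Lagrange basis polynomials:
L_0(u) = (u + 1)u / [2] = (1/2)u^2 + (1/2)u
L_1(u) = (u + 2)u / [-1] = -u^2 - 2u
L_2(u) = (u + 2)(u + 1) / [2] = (1/2)u^2 + (3/2)u + 1
P(u) = (-12)·L_0 + (-5)·L_1 + 0·L_2
  (-12)·L_0(u) = -6u^2 - 6u
  (-5)·L_1(u) = 5u^2 + 10u
  0·L_2(u) = 0
Adding term by term: -u^2 + 4u

P(u) = -u^2 + 4u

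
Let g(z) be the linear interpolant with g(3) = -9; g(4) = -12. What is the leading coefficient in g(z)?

Build the Lagrange basis polynomials:
L_0(z) = (z - 4) / [-1] = -z + 4
L_1(z) = (z - 3) / [1] = z - 3
g(z) = (-9)·L_0 + (-12)·L_1
Only the coefficient of z is needed; take it from each L_i and combine:
(-9)·(-1) + (-12)·(1) = -3

-3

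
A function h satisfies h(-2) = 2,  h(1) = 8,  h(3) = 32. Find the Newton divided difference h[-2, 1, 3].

h[-2,1] = (8 - 2) / (1 - (-2)) = 2
h[1,3] = (32 - 8) / (3 - 1) = 12
h[-2,1,3] = (12 - 2) / (3 - (-2)) = 2

2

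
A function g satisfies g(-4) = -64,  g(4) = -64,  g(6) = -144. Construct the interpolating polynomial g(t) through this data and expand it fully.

Newton's divided differences:
g[-4,4] = (-64 - (-64)) / (4 - (-4)) = 0
g[4,6] = (-144 - (-64)) / (6 - 4) = -40
g[-4,4,6] = (-40 - 0) / (6 - (-4)) = -4
g(t) = -64 + (-4)·(t + 4)(t - 4)
Expanding: g(t) = -4t^2

g(t) = -4t^2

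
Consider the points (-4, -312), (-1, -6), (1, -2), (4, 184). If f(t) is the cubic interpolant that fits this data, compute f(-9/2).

-873/2

L_0(-9/2) = (-7/2)·(-11/2)·(-17/2)/[(-3)·(-5)·(-8)] = 1309/960
L_1(-9/2) = (-1/2)·(-11/2)·(-17/2)/[(3)·(-2)·(-5)] = -187/240
L_2(-9/2) = (-1/2)·(-7/2)·(-17/2)/[(5)·(2)·(-3)] = 119/240
L_3(-9/2) = (-1/2)·(-7/2)·(-11/2)/[(8)·(5)·(3)] = -77/960
Sum: (-312)·(1309/960) + (-6)·(-187/240) + (-2)·(119/240) + 184·(-77/960) = -873/2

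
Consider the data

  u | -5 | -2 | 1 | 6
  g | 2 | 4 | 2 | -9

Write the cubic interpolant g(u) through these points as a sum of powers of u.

Build the Lagrange basis polynomials:
L_0(u) = (u + 2)(u - 1)(u - 6) / [-198] = -(1/198)u^3 + (5/198)u^2 + (4/99)u - 2/33
L_1(u) = (u + 5)(u - 1)(u - 6) / [72] = (1/72)u^3 - (1/36)u^2 - (29/72)u + 5/12
L_2(u) = (u + 5)(u + 2)(u - 6) / [-90] = -(1/90)u^3 - (1/90)u^2 + (16/45)u + 2/3
L_3(u) = (u + 5)(u + 2)(u - 1) / [440] = (1/440)u^3 + (3/220)u^2 + (3/440)u - 1/44
g(u) = 2·L_0 + 4·L_1 + 2·L_2 + (-9)·L_3
  2·L_0(u) = -(1/99)u^3 + (5/99)u^2 + (8/99)u - 4/33
  4·L_1(u) = (1/18)u^3 - (1/9)u^2 - (29/18)u + 5/3
  2·L_2(u) = -(1/45)u^3 - (1/45)u^2 + (32/45)u + 4/3
  (-9)·L_3(u) = -(9/440)u^3 - (27/220)u^2 - (27/440)u + 9/44
Adding term by term: (1/360)u^3 - (37/180)u^2 - (317/360)u + 37/12

g(u) = (1/360)u^3 - (37/180)u^2 - (317/360)u + 37/12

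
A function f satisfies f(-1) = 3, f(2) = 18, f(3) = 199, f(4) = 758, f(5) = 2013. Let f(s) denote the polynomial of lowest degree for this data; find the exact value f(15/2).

L_0(15/2) = (11/2)·(9/2)·(7/2)·(5/2)/[(-3)·(-4)·(-5)·(-6)] = 77/128
L_1(15/2) = (17/2)·(9/2)·(7/2)·(5/2)/[(3)·(-1)·(-2)·(-3)] = -595/32
L_2(15/2) = (17/2)·(11/2)·(7/2)·(5/2)/[(4)·(1)·(-1)·(-2)] = 6545/128
L_3(15/2) = (17/2)·(11/2)·(9/2)·(5/2)/[(5)·(2)·(1)·(-1)] = -1683/32
L_4(15/2) = (17/2)·(11/2)·(9/2)·(7/2)/[(6)·(3)·(2)·(1)] = 1309/64
Sum: 3·(77/128) + 18·(-595/32) + 199·(6545/128) + 758·(-1683/32) + 2013·(1309/64) = 89189/8

89189/8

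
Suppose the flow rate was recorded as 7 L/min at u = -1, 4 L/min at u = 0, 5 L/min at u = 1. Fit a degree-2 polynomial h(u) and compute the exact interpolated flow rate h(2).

L_0(2) = (2)·(1)/[(-1)·(-2)] = 1
L_1(2) = (3)·(1)/[(1)·(-1)] = -3
L_2(2) = (3)·(2)/[(2)·(1)] = 3
Sum: 7·(1) + 4·(-3) + 5·(3) = 10

10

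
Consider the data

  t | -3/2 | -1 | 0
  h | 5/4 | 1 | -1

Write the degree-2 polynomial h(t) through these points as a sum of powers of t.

Newton's divided differences:
h[-3/2,-1] = (1 - 5/4) / (-1 - (-3/2)) = -1/2
h[-1,0] = (-1 - 1) / (0 - (-1)) = -2
h[-3/2,-1,0] = (-2 - (-1/2)) / (0 - (-3/2)) = -1
h(t) = 5/4 + (-1/2)·(t + 3/2) + (-1)·(t + 3/2)(t + 1)
Expanding: h(t) = -t^2 - 3t - 1

h(t) = -t^2 - 3t - 1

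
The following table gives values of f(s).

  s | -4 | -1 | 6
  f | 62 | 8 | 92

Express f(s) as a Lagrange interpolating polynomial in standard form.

Build the Lagrange basis polynomials:
L_0(s) = (s + 1)(s - 6) / [30] = (1/30)s^2 - (1/6)s - 1/5
L_1(s) = (s + 4)(s - 6) / [-21] = -(1/21)s^2 + (2/21)s + 8/7
L_2(s) = (s + 4)(s + 1) / [70] = (1/70)s^2 + (1/14)s + 2/35
f(s) = 62·L_0 + 8·L_1 + 92·L_2
  62·L_0(s) = (31/15)s^2 - (31/3)s - 62/5
  8·L_1(s) = -(8/21)s^2 + (16/21)s + 64/7
  92·L_2(s) = (46/35)s^2 + (46/7)s + 184/35
Adding term by term: 3s^2 - 3s + 2

f(s) = 3s^2 - 3s + 2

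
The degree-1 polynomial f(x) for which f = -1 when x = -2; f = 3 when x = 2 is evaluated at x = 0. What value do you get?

1

Evaluate each Lagrange basis at x = 0:
L_0(0) = (-2)/[(-4)] = 1/2
L_1(0) = (2)/[(4)] = 1/2
Sum: (-1)·(1/2) + 3·(1/2) = 1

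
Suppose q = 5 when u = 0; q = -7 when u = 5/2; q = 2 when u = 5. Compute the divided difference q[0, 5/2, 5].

q[0,5/2] = (-7 - 5) / (5/2 - 0) = -24/5
q[5/2,5] = (2 - (-7)) / (5 - 5/2) = 18/5
q[0,5/2,5] = (18/5 - (-24/5)) / (5 - 0) = 42/25

42/25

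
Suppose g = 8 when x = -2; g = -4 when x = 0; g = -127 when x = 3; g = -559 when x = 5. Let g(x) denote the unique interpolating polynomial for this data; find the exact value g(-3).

L_0(-3) = (-3)·(-6)·(-8)/[(-2)·(-5)·(-7)] = 72/35
L_1(-3) = (-1)·(-6)·(-8)/[(2)·(-3)·(-5)] = -8/5
L_2(-3) = (-1)·(-3)·(-8)/[(5)·(3)·(-2)] = 4/5
L_3(-3) = (-1)·(-3)·(-6)/[(7)·(5)·(2)] = -9/35
Sum: 8·(72/35) + (-4)·(-8/5) + (-127)·(4/5) + (-559)·(-9/35) = 65

65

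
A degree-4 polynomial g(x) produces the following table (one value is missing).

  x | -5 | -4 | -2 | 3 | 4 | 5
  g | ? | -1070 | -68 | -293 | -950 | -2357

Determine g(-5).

-2597

The 5 known values determine g uniquely (degree ≤ 4).
Evaluate each Lagrange basis at x = -5:
L_0(-5) = (-3)·(-8)·(-9)·(-10)/[(-2)·(-7)·(-8)·(-9)] = 15/7
L_1(-5) = (-1)·(-8)·(-9)·(-10)/[(2)·(-5)·(-6)·(-7)] = -12/7
L_2(-5) = (-1)·(-3)·(-9)·(-10)/[(7)·(5)·(-1)·(-2)] = 27/7
L_3(-5) = (-1)·(-3)·(-8)·(-10)/[(8)·(6)·(1)·(-1)] = -5
L_4(-5) = (-1)·(-3)·(-8)·(-9)/[(9)·(7)·(2)·(1)] = 12/7
Sum: (-1070)·(15/7) + (-68)·(-12/7) + (-293)·(27/7) + (-950)·(-5) + (-2357)·(12/7) = -2597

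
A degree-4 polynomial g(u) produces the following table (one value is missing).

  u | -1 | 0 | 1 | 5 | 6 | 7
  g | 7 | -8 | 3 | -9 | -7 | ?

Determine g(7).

219/5

The 5 known values determine g uniquely (degree ≤ 4).
Evaluate each Lagrange basis at u = 7:
L_0(7) = (7)·(6)·(2)·(1)/[(-1)·(-2)·(-6)·(-7)] = 1
L_1(7) = (8)·(6)·(2)·(1)/[(1)·(-1)·(-5)·(-6)] = -16/5
L_2(7) = (8)·(7)·(2)·(1)/[(2)·(1)·(-4)·(-5)] = 14/5
L_3(7) = (8)·(7)·(6)·(1)/[(6)·(5)·(4)·(-1)] = -14/5
L_4(7) = (8)·(7)·(6)·(2)/[(7)·(6)·(5)·(1)] = 16/5
Sum: 7·(1) + (-8)·(-16/5) + 3·(14/5) + (-9)·(-14/5) + (-7)·(16/5) = 219/5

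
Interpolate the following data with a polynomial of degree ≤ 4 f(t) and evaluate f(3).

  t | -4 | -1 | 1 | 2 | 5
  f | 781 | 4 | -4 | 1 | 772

60

Using Newton's divided-difference form:
f[-4,-1] = (4 - 781) / (-1 - (-4)) = -259
f[-1,1] = (-4 - 4) / (1 - (-1)) = -4
f[1,2] = (1 - (-4)) / (2 - 1) = 5
f[2,5] = (772 - 1) / (5 - 2) = 257
f[-4,-1,1] = (-4 - (-259)) / (1 - (-4)) = 51
f[-1,1,2] = (5 - (-4)) / (2 - (-1)) = 3
f[1,2,5] = (257 - 5) / (5 - 1) = 63
f[-4,-1,1,2] = (3 - 51) / (2 - (-4)) = -8
f[-1,1,2,5] = (63 - 3) / (5 - (-1)) = 10
f[-4,-1,1,2,5] = (10 - (-8)) / (5 - (-4)) = 2
f(3) = 781 + (-259)·(7) + 51·(7)·(4) + (-8)·(7)·(4)·(2) + 2·(7)·(4)·(2)·(1) = 60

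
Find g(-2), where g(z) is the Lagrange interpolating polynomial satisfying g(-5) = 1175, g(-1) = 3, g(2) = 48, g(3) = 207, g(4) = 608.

Evaluate each Lagrange basis at z = -2:
L_0(-2) = (-1)·(-4)·(-5)·(-6)/[(-4)·(-7)·(-8)·(-9)] = 5/84
L_1(-2) = (3)·(-4)·(-5)·(-6)/[(4)·(-3)·(-4)·(-5)] = 3/2
L_2(-2) = (3)·(-1)·(-5)·(-6)/[(7)·(3)·(-1)·(-2)] = -15/7
L_3(-2) = (3)·(-1)·(-4)·(-6)/[(8)·(4)·(1)·(-1)] = 9/4
L_4(-2) = (3)·(-1)·(-4)·(-5)/[(9)·(5)·(2)·(1)] = -2/3
Sum: 1175·(5/84) + 3·(3/2) + 48·(-15/7) + 207·(9/4) + 608·(-2/3) = 32

32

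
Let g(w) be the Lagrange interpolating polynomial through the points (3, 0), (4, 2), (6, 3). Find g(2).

Evaluate each Lagrange basis at w = 2:
L_0(2) = (-2)·(-4)/[(-1)·(-3)] = 8/3
L_1(2) = (-1)·(-4)/[(1)·(-2)] = -2
L_2(2) = (-1)·(-2)/[(3)·(2)] = 1/3
Sum: 0 + 2·(-2) + 3·(1/3) = -3

-3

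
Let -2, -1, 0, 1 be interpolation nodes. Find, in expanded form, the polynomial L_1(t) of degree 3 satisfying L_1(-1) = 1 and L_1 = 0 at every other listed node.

L_1(t) = (t + 2)t(t - 1) / [(1)·(-1)·(-2)]
       = (t^3 + t^2 - 2t) / (2)

L_1(t) = (1/2)t^3 + (1/2)t^2 - t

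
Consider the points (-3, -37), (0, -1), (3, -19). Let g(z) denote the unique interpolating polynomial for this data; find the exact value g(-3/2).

-49/4

Evaluate each Lagrange basis at z = -3/2:
L_0(-3/2) = (-3/2)·(-9/2)/[(-3)·(-6)] = 3/8
L_1(-3/2) = (3/2)·(-9/2)/[(3)·(-3)] = 3/4
L_2(-3/2) = (3/2)·(-3/2)/[(6)·(3)] = -1/8
Sum: (-37)·(3/8) + (-1)·(3/4) + (-19)·(-1/8) = -49/4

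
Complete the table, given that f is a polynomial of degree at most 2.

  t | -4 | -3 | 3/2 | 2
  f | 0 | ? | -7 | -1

The 3 known values determine f uniquely (degree ≤ 2).
L_0(-3) = (-9/2)·(-5)/[(-11/2)·(-6)] = 15/22
L_1(-3) = (1)·(-5)/[(11/2)·(-1/2)] = 20/11
L_2(-3) = (1)·(-9/2)/[(6)·(1/2)] = -3/2
Sum: 0 + (-7)·(20/11) + (-1)·(-3/2) = -247/22

-247/22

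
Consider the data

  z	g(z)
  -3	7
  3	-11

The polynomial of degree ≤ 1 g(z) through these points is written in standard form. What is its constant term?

Build the Lagrange basis polynomials:
L_0(z) = (z - 3) / [-6] = -(1/6)z + 1/2
L_1(z) = (z + 3) / [6] = (1/6)z + 1/2
g(z) = 7·L_0 + (-11)·L_1
Only the constant term is needed; take it from each L_i and combine:
7·(1/2) + (-11)·(1/2) = -2

-2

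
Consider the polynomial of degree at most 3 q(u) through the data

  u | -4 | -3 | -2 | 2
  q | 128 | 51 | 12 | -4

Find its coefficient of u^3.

The leading coefficient equals the top divided difference q[-4,-3,-2,2].
q[-4,-3] = (51 - 128) / (-3 - (-4)) = -77
q[-3,-2] = (12 - 51) / (-2 - (-3)) = -39
q[-2,2] = (-4 - 12) / (2 - (-2)) = -4
q[-4,-3,-2] = (-39 - (-77)) / (-2 - (-4)) = 19
q[-3,-2,2] = (-4 - (-39)) / (2 - (-3)) = 7
q[-4,-3,-2,2] = (7 - 19) / (2 - (-4)) = -2

-2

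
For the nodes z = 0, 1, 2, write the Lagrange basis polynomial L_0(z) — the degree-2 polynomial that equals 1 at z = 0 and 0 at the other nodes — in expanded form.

L_0(z) = (1/2)z^2 - (3/2)z + 1

L_0(z) = (z - 1)(z - 2) / [(-1)·(-2)]
       = (z^2 - 3z + 2) / (2)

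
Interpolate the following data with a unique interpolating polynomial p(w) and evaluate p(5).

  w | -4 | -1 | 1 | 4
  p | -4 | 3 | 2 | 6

Using Newton's divided-difference form:
p[-4,-1] = (3 - (-4)) / (-1 - (-4)) = 7/3
p[-1,1] = (2 - 3) / (1 - (-1)) = -1/2
p[1,4] = (6 - 2) / (4 - 1) = 4/3
p[-4,-1,1] = (-1/2 - 7/3) / (1 - (-4)) = -17/30
p[-1,1,4] = (4/3 - (-1/2)) / (4 - (-1)) = 11/30
p[-4,-1,1,4] = (11/30 - (-17/30)) / (4 - (-4)) = 7/60
p(5) = -4 + (7/3)·(9) + (-17/30)·(9)·(6) + (7/60)·(9)·(6)·(4) = 58/5

58/5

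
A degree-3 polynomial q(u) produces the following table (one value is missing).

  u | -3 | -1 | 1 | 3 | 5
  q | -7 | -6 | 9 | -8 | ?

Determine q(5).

The 4 known values determine q uniquely (degree ≤ 3).
L_0(5) = (6)·(4)·(2)/[(-2)·(-4)·(-6)] = -1
L_1(5) = (8)·(4)·(2)/[(2)·(-2)·(-4)] = 4
L_2(5) = (8)·(6)·(2)/[(4)·(2)·(-2)] = -6
L_3(5) = (8)·(6)·(4)/[(6)·(4)·(2)] = 4
Sum: (-7)·(-1) + (-6)·(4) + 9·(-6) + (-8)·(4) = -103

-103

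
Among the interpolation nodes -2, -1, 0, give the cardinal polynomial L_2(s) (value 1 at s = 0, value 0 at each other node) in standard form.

L_2(s) = (s + 2)(s + 1) / [(2)·(1)]
       = (s^2 + 3s + 2) / (2)

L_2(s) = (1/2)s^2 + (3/2)s + 1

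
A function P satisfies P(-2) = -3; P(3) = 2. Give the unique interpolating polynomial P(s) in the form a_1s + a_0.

P(s) = s - 1

Build the Lagrange basis polynomials:
L_0(s) = (s - 3) / [-5] = -(1/5)s + 3/5
L_1(s) = (s + 2) / [5] = (1/5)s + 2/5
P(s) = (-3)·L_0 + 2·L_1
  (-3)·L_0(s) = (3/5)s - 9/5
  2·L_1(s) = (2/5)s + 4/5
Adding term by term: s - 1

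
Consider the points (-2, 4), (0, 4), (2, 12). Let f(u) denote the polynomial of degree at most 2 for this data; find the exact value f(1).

7

Evaluate each Lagrange basis at u = 1:
L_0(1) = (1)·(-1)/[(-2)·(-4)] = -1/8
L_1(1) = (3)·(-1)/[(2)·(-2)] = 3/4
L_2(1) = (3)·(1)/[(4)·(2)] = 3/8
Sum: 4·(-1/8) + 4·(3/4) + 12·(3/8) = 7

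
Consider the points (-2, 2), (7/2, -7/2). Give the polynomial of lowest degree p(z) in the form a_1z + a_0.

Build the Lagrange basis polynomials:
L_0(z) = (z - 7/2) / [-11/2] = -(2/11)z + 7/11
L_1(z) = (z + 2) / [11/2] = (2/11)z + 4/11
p(z) = 2·L_0 + (-7/2)·L_1
  2·L_0(z) = -(4/11)z + 14/11
  (-7/2)·L_1(z) = -(7/11)z - 14/11
Adding term by term: -z

p(z) = -z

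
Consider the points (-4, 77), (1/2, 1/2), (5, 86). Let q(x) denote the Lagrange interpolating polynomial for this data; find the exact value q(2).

Evaluate each Lagrange basis at x = 2:
L_0(2) = (3/2)·(-3)/[(-9/2)·(-9)] = -1/9
L_1(2) = (6)·(-3)/[(9/2)·(-9/2)] = 8/9
L_2(2) = (6)·(3/2)/[(9)·(9/2)] = 2/9
Sum: 77·(-1/9) + 1/2·(8/9) + 86·(2/9) = 11

11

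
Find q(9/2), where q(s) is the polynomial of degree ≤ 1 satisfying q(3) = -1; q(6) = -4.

-5/2

L_0(9/2) = (-3/2)/[(-3)] = 1/2
L_1(9/2) = (3/2)/[(3)] = 1/2
Sum: (-1)·(1/2) + (-4)·(1/2) = -5/2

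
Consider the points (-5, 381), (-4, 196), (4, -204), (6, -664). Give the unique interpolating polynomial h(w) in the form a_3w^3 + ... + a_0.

L_0(w) = (w + 4)(w - 4)(w - 6) / [-99] = -(1/99)w^3 + (2/33)w^2 + (16/99)w - 32/33
L_1(w) = (w + 5)(w - 4)(w - 6) / [80] = (1/80)w^3 - (1/16)w^2 - (13/40)w + 3/2
L_2(w) = (w + 5)(w + 4)(w - 6) / [-144] = -(1/144)w^3 - (1/48)w^2 + (17/72)w + 5/6
L_3(w) = (w + 5)(w + 4)(w - 4) / [220] = (1/220)w^3 + (1/44)w^2 - (4/55)w - 4/11
h(w) = 381·L_0 + 196·L_1 + (-204)·L_2 + (-664)·L_3
  381·L_0(w) = -(127/33)w^3 + (254/11)w^2 + (2032/33)w - 4064/11
  196·L_1(w) = (49/20)w^3 - (49/4)w^2 - (637/10)w + 294
  (-204)·L_2(w) = (17/12)w^3 + (17/4)w^2 - (289/6)w - 170
  (-664)·L_3(w) = -(166/55)w^3 - (166/11)w^2 + (2656/55)w + 2656/11
Adding term by term: -3w^3 - 2w - 4

h(w) = -3w^3 - 2w - 4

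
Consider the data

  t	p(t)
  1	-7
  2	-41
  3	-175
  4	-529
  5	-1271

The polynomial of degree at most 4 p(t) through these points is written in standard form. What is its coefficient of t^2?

0

L_0(t) = (t - 2)(t - 3)(t - 4)(t - 5) / [24] = (1/24)t^4 - (7/12)t^3 + (71/24)t^2 - (77/12)t + 5
L_1(t) = (t - 1)(t - 3)(t - 4)(t - 5) / [-6] = -(1/6)t^4 + (13/6)t^3 - (59/6)t^2 + (107/6)t - 10
L_2(t) = (t - 1)(t - 2)(t - 4)(t - 5) / [4] = (1/4)t^4 - 3t^3 + (49/4)t^2 - (39/2)t + 10
L_3(t) = (t - 1)(t - 2)(t - 3)(t - 5) / [-6] = -(1/6)t^4 + (11/6)t^3 - (41/6)t^2 + (61/6)t - 5
L_4(t) = (t - 1)(t - 2)(t - 3)(t - 4) / [24] = (1/24)t^4 - (5/12)t^3 + (35/24)t^2 - (25/12)t + 1
p(t) = (-7)·L_0 + (-41)·L_1 + (-175)·L_2 + (-529)·L_3 + (-1271)·L_4
Only the coefficient of t^2 is needed; take it from each L_i and combine:
(-7)·(71/24) + (-41)·(-59/6) + (-175)·(49/4) + (-529)·(-41/6) + (-1271)·(35/24) = 0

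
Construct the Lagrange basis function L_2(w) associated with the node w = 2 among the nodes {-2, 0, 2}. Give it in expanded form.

L_2(w) = (w + 2)w / [(4)·(2)]
       = (w^2 + 2w) / (8)

L_2(w) = (1/8)w^2 + (1/4)w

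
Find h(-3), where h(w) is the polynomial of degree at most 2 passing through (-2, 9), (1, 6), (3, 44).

26

L_0(-3) = (-4)·(-6)/[(-3)·(-5)] = 8/5
L_1(-3) = (-1)·(-6)/[(3)·(-2)] = -1
L_2(-3) = (-1)·(-4)/[(5)·(2)] = 2/5
Sum: 9·(8/5) + 6·(-1) + 44·(2/5) = 26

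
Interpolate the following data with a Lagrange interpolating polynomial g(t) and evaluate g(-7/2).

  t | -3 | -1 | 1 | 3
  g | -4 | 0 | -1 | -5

-385/64

L_0(-7/2) = (-5/2)·(-9/2)·(-13/2)/[(-2)·(-4)·(-6)] = 195/128
L_1(-7/2) = (-1/2)·(-9/2)·(-13/2)/[(2)·(-2)·(-4)] = -117/128
L_2(-7/2) = (-1/2)·(-5/2)·(-13/2)/[(4)·(2)·(-2)] = 65/128
L_3(-7/2) = (-1/2)·(-5/2)·(-9/2)/[(6)·(4)·(2)] = -15/128
Sum: (-4)·(195/128) + 0 + (-1)·(65/128) + (-5)·(-15/128) = -385/64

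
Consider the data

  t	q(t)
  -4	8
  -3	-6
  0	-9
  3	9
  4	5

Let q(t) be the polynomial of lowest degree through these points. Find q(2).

299/56

L_0(2) = (5)·(2)·(-1)·(-2)/[(-1)·(-4)·(-7)·(-8)] = 5/56
L_1(2) = (6)·(2)·(-1)·(-2)/[(1)·(-3)·(-6)·(-7)] = -4/21
L_2(2) = (6)·(5)·(-1)·(-2)/[(4)·(3)·(-3)·(-4)] = 5/12
L_3(2) = (6)·(5)·(2)·(-2)/[(7)·(6)·(3)·(-1)] = 20/21
L_4(2) = (6)·(5)·(2)·(-1)/[(8)·(7)·(4)·(1)] = -15/56
Sum: 8·(5/56) + (-6)·(-4/21) + (-9)·(5/12) + 9·(20/21) + 5·(-15/56) = 299/56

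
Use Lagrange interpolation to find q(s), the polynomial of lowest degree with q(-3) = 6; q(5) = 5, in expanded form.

L_0(s) = (s - 5) / [-8] = -(1/8)s + 5/8
L_1(s) = (s + 3) / [8] = (1/8)s + 3/8
q(s) = 6·L_0 + 5·L_1
  6·L_0(s) = -(3/4)s + 15/4
  5·L_1(s) = (5/8)s + 15/8
Adding term by term: -(1/8)s + 45/8

q(s) = -(1/8)s + 45/8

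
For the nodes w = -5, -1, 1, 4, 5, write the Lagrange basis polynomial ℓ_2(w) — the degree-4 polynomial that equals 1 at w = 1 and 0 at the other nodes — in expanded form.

ℓ_2(w) = (w + 5)(w + 1)(w - 4)(w - 5) / [(6)·(2)·(-3)·(-4)]
       = (w^4 - 3w^3 - 29w^2 + 75w + 100) / (144)

ℓ_2(w) = (1/144)w^4 - (1/48)w^3 - (29/144)w^2 + (25/48)w + 25/36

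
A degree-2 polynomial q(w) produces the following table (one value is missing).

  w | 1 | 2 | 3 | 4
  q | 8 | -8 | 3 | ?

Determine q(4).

The 3 known values determine q uniquely (degree ≤ 2).
L_0(4) = (2)·(1)/[(-1)·(-2)] = 1
L_1(4) = (3)·(1)/[(1)·(-1)] = -3
L_2(4) = (3)·(2)/[(2)·(1)] = 3
Sum: 8·(1) + (-8)·(-3) + 3·(3) = 41

41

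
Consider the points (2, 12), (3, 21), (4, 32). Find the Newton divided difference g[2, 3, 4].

g[2,3] = (21 - 12) / (3 - 2) = 9
g[3,4] = (32 - 21) / (4 - 3) = 11
g[2,3,4] = (11 - 9) / (4 - 2) = 1

1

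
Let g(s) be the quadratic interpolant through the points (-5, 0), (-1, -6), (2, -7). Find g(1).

Using Newton's divided-difference form:
g[-5,-1] = (-6 - 0) / (-1 - (-5)) = -3/2
g[-1,2] = (-7 - (-6)) / (2 - (-1)) = -1/3
g[-5,-1,2] = (-1/3 - (-3/2)) / (2 - (-5)) = 1/6
g(1) = 0 + (-3/2)·(6) + (1/6)·(6)·(2) = -7

-7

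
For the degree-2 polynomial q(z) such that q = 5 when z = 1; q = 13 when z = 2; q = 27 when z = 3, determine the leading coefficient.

3

Build the Lagrange basis polynomials:
L_0(z) = (z - 2)(z - 3) / [2] = (1/2)z^2 - (5/2)z + 3
L_1(z) = (z - 1)(z - 3) / [-1] = -z^2 + 4z - 3
L_2(z) = (z - 1)(z - 2) / [2] = (1/2)z^2 - (3/2)z + 1
q(z) = 5·L_0 + 13·L_1 + 27·L_2
Only the coefficient of z^2 is needed; take it from each L_i and combine:
5·(1/2) + 13·(-1) + 27·(1/2) = 3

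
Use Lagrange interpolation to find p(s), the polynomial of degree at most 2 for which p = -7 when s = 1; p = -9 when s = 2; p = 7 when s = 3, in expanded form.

L_0(s) = (s - 2)(s - 3) / [2] = (1/2)s^2 - (5/2)s + 3
L_1(s) = (s - 1)(s - 3) / [-1] = -s^2 + 4s - 3
L_2(s) = (s - 1)(s - 2) / [2] = (1/2)s^2 - (3/2)s + 1
p(s) = (-7)·L_0 + (-9)·L_1 + 7·L_2
  (-7)·L_0(s) = -(7/2)s^2 + (35/2)s - 21
  (-9)·L_1(s) = 9s^2 - 36s + 27
  7·L_2(s) = (7/2)s^2 - (21/2)s + 7
Adding term by term: 9s^2 - 29s + 13

p(s) = 9s^2 - 29s + 13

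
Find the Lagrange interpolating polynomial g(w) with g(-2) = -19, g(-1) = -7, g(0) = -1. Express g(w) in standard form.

g(w) = -3w^2 + 3w - 1

L_0(w) = (w + 1)w / [2] = (1/2)w^2 + (1/2)w
L_1(w) = (w + 2)w / [-1] = -w^2 - 2w
L_2(w) = (w + 2)(w + 1) / [2] = (1/2)w^2 + (3/2)w + 1
g(w) = (-19)·L_0 + (-7)·L_1 + (-1)·L_2
  (-19)·L_0(w) = -(19/2)w^2 - (19/2)w
  (-7)·L_1(w) = 7w^2 + 14w
  (-1)·L_2(w) = -(1/2)w^2 - (3/2)w - 1
Adding term by term: -3w^2 + 3w - 1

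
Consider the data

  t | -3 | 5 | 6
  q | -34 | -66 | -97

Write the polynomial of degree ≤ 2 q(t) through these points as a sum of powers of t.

L_0(t) = (t - 5)(t - 6) / [72] = (1/72)t^2 - (11/72)t + 5/12
L_1(t) = (t + 3)(t - 6) / [-8] = -(1/8)t^2 + (3/8)t + 9/4
L_2(t) = (t + 3)(t - 5) / [9] = (1/9)t^2 - (2/9)t - 5/3
q(t) = (-34)·L_0 + (-66)·L_1 + (-97)·L_2
  (-34)·L_0(t) = -(17/36)t^2 + (187/36)t - 85/6
  (-66)·L_1(t) = (33/4)t^2 - (99/4)t - 297/2
  (-97)·L_2(t) = -(97/9)t^2 + (194/9)t + 485/3
Adding term by term: -3t^2 + 2t - 1

q(t) = -3t^2 + 2t - 1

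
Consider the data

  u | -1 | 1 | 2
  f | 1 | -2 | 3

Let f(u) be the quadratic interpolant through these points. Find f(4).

Using Newton's divided-difference form:
f[-1,1] = (-2 - 1) / (1 - (-1)) = -3/2
f[1,2] = (3 - (-2)) / (2 - 1) = 5
f[-1,1,2] = (5 - (-3/2)) / (2 - (-1)) = 13/6
f(4) = 1 + (-3/2)·(5) + (13/6)·(5)·(3) = 26

26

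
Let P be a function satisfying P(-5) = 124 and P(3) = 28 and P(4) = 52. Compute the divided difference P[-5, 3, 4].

P[-5,3] = (28 - 124) / (3 - (-5)) = -12
P[3,4] = (52 - 28) / (4 - 3) = 24
P[-5,3,4] = (24 - (-12)) / (4 - (-5)) = 4

4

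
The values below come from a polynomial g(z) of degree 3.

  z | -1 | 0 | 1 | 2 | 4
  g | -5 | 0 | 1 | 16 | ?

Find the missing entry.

160

The 4 known values determine g uniquely (degree ≤ 3).
Evaluate each Lagrange basis at z = 4:
L_0(4) = (4)·(3)·(2)/[(-1)·(-2)·(-3)] = -4
L_1(4) = (5)·(3)·(2)/[(1)·(-1)·(-2)] = 15
L_2(4) = (5)·(4)·(2)/[(2)·(1)·(-1)] = -20
L_3(4) = (5)·(4)·(3)/[(3)·(2)·(1)] = 10
Sum: (-5)·(-4) + 0 + 1·(-20) + 16·(10) = 160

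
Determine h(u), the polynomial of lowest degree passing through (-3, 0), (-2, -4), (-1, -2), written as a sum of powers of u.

L_0(u) = (u + 2)(u + 1) / [2] = (1/2)u^2 + (3/2)u + 1
L_1(u) = (u + 3)(u + 1) / [-1] = -u^2 - 4u - 3
L_2(u) = (u + 3)(u + 2) / [2] = (1/2)u^2 + (5/2)u + 3
h(u) = 0·L_0 + (-4)·L_1 + (-2)·L_2
  0·L_0(u) = 0
  (-4)·L_1(u) = 4u^2 + 16u + 12
  (-2)·L_2(u) = -u^2 - 5u - 6
Adding term by term: 3u^2 + 11u + 6

h(u) = 3u^2 + 11u + 6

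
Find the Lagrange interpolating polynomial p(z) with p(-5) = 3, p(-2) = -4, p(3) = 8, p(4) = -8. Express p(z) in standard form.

L_0(z) = (z + 2)(z - 3)(z - 4) / [-216] = -(1/216)z^3 + (5/216)z^2 + (1/108)z - 1/9
L_1(z) = (z + 5)(z - 3)(z - 4) / [90] = (1/90)z^3 - (1/45)z^2 - (23/90)z + 2/3
L_2(z) = (z + 5)(z + 2)(z - 4) / [-40] = -(1/40)z^3 - (3/40)z^2 + (9/20)z + 1
L_3(z) = (z + 5)(z + 2)(z - 3) / [54] = (1/54)z^3 + (2/27)z^2 - (11/54)z - 5/9
p(z) = 3·L_0 + (-4)·L_1 + 8·L_2 + (-8)·L_3
  3·L_0(z) = -(1/72)z^3 + (5/72)z^2 + (1/36)z - 1/3
  (-4)·L_1(z) = -(2/45)z^3 + (4/45)z^2 + (46/45)z - 8/3
  8·L_2(z) = -(1/5)z^3 - (3/5)z^2 + (18/5)z + 8
  (-8)·L_3(z) = -(4/27)z^3 - (16/27)z^2 + (44/27)z + 40/9
Adding term by term: -(439/1080)z^3 - (1117/1080)z^2 + (3391/540)z + 85/9

p(z) = -(439/1080)z^3 - (1117/1080)z^2 + (3391/540)z + 85/9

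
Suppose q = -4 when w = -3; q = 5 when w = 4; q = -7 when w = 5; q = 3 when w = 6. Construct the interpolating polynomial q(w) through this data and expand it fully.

q(w) = (709/504)w^3 - (1697/168)w^2 - (1739/252)w + 2188/21

Newton's divided differences:
q[-3,4] = (5 - (-4)) / (4 - (-3)) = 9/7
q[4,5] = (-7 - 5) / (5 - 4) = -12
q[5,6] = (3 - (-7)) / (6 - 5) = 10
q[-3,4,5] = (-12 - 9/7) / (5 - (-3)) = -93/56
q[4,5,6] = (10 - (-12)) / (6 - 4) = 11
q[-3,4,5,6] = (11 - (-93/56)) / (6 - (-3)) = 709/504
q(w) = -4 + (9/7)·(w + 3) + (-93/56)·(w + 3)(w - 4) + (709/504)·(w + 3)(w - 4)(w - 5)
Expanding: q(w) = (709/504)w^3 - (1697/168)w^2 - (1739/252)w + 2188/21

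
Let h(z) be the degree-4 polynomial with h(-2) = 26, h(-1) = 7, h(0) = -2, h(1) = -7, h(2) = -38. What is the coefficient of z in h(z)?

-4

Build the Lagrange basis polynomials:
L_0(z) = (z + 1)z(z - 1)(z - 2) / [24] = (1/24)z^4 - (1/12)z^3 - (1/24)z^2 + (1/12)z
L_1(z) = (z + 2)z(z - 1)(z - 2) / [-6] = -(1/6)z^4 + (1/6)z^3 + (2/3)z^2 - (2/3)z
L_2(z) = (z + 2)(z + 1)(z - 1)(z - 2) / [4] = (1/4)z^4 - (5/4)z^2 + 1
L_3(z) = (z + 2)(z + 1)z(z - 2) / [-6] = -(1/6)z^4 - (1/6)z^3 + (2/3)z^2 + (2/3)z
L_4(z) = (z + 2)(z + 1)z(z - 1) / [24] = (1/24)z^4 + (1/12)z^3 - (1/24)z^2 - (1/12)z
h(z) = 26·L_0 + 7·L_1 + (-2)·L_2 + (-7)·L_3 + (-38)·L_4
Only the coefficient of z is needed; take it from each L_i and combine:
26·(1/12) + 7·(-2/3) + (-2)·(0) + (-7)·(2/3) + (-38)·(-1/12) = -4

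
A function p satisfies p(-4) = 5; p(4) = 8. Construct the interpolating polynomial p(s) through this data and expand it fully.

p(s) = (3/8)s + 13/2

L_0(s) = (s - 4) / [-8] = -(1/8)s + 1/2
L_1(s) = (s + 4) / [8] = (1/8)s + 1/2
p(s) = 5·L_0 + 8·L_1
  5·L_0(s) = -(5/8)s + 5/2
  8·L_1(s) = s + 4
Adding term by term: (3/8)s + 13/2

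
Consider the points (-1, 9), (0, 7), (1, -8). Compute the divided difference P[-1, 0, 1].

P[-1,0] = (7 - 9) / (0 - (-1)) = -2
P[0,1] = (-8 - 7) / (1 - 0) = -15
P[-1,0,1] = (-15 - (-2)) / (1 - (-1)) = -13/2

-13/2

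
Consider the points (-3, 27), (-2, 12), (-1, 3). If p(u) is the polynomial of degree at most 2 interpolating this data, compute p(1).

Evaluate each Lagrange basis at u = 1:
L_0(1) = (3)·(2)/[(-1)·(-2)] = 3
L_1(1) = (4)·(2)/[(1)·(-1)] = -8
L_2(1) = (4)·(3)/[(2)·(1)] = 6
Sum: 27·(3) + 12·(-8) + 3·(6) = 3

3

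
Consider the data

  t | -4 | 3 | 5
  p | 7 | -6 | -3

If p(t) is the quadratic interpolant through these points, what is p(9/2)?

Evaluate each Lagrange basis at t = 9/2:
L_0(9/2) = (3/2)·(-1/2)/[(-7)·(-9)] = -1/84
L_1(9/2) = (17/2)·(-1/2)/[(7)·(-2)] = 17/56
L_2(9/2) = (17/2)·(3/2)/[(9)·(2)] = 17/24
Sum: 7·(-1/84) + (-6)·(17/56) + (-3)·(17/24) = -677/168

-677/168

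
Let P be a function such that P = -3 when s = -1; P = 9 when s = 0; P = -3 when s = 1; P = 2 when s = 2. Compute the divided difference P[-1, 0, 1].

P[-1,0] = (9 - (-3)) / (0 - (-1)) = 12
P[0,1] = (-3 - 9) / (1 - 0) = -12
P[-1,0,1] = (-12 - 12) / (1 - (-1)) = -12

-12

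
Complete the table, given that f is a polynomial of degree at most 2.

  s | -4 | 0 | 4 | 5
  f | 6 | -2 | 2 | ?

39/8

The 3 known values determine f uniquely (degree ≤ 2).
Evaluate each Lagrange basis at s = 5:
L_0(5) = (5)·(1)/[(-4)·(-8)] = 5/32
L_1(5) = (9)·(1)/[(4)·(-4)] = -9/16
L_2(5) = (9)·(5)/[(8)·(4)] = 45/32
Sum: 6·(5/32) + (-2)·(-9/16) + 2·(45/32) = 39/8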